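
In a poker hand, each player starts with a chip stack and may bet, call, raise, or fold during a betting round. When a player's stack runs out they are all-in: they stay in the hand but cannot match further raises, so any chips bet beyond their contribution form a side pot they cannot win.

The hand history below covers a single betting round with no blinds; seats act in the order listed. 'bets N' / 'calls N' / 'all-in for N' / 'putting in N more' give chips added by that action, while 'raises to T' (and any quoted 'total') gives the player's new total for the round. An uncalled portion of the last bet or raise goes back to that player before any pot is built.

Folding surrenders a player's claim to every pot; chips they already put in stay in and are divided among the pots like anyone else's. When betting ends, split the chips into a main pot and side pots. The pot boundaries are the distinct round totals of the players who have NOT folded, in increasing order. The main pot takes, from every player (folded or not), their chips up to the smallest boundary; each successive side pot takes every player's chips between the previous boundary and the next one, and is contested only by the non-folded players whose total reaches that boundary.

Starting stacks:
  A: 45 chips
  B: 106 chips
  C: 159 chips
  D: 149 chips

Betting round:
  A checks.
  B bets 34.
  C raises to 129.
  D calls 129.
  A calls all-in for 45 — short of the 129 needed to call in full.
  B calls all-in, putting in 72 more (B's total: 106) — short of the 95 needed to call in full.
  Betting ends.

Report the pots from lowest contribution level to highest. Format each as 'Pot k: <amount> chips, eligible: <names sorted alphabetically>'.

Contributions: A=45, B=106, C=129, D=129
Pot levels (distinct totals of non-folded players): 45, 106, 129
Layer 1-45: 45 each from A, B, C, D = 45*4 = 180 chips; eligible A, B, C, D
Layer 46-106: 61 each from B, C, D = 61*3 = 183 chips; eligible B, C, D
Layer 107-129: 23 each from C, D = 23*2 = 46 chips; eligible C, D

Pot 1: 180 chips, eligible: A, B, C, D
Pot 2: 183 chips, eligible: B, C, D
Pot 3: 46 chips, eligible: C, D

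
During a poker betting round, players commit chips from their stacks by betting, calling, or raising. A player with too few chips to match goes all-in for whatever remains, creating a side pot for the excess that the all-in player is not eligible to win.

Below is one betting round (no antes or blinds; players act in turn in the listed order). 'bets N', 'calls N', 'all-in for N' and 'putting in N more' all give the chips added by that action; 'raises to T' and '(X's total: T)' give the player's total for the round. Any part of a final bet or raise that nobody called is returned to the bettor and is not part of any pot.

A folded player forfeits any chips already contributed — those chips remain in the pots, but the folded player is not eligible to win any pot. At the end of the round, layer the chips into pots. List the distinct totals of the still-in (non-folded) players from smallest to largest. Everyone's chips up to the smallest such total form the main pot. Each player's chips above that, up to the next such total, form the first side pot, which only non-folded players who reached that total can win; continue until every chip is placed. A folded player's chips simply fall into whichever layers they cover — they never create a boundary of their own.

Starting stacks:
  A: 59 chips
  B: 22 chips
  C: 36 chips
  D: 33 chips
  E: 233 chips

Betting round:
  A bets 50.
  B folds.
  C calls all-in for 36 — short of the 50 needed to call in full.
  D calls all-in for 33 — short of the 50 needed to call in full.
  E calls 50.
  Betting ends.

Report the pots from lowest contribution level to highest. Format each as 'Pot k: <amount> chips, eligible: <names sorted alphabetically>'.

Pot 1: 132 chips, eligible: A, C, D, E
Pot 2: 9 chips, eligible: A, C, E
Pot 3: 28 chips, eligible: A, E

Derivation:
Contributions: A=50, C=36, D=33, E=50
Folded: B
Pot levels (distinct totals of non-folded players): 33, 36, 50
Layer 1-33: 33 each from A, C, D, E = 33*4 = 132 chips; eligible A, C, D, E
Layer 34-36: 3 each from A, C, E = 3*3 = 9 chips; eligible A, C, E
Layer 37-50: 14 each from A, E = 14*2 = 28 chips; eligible A, E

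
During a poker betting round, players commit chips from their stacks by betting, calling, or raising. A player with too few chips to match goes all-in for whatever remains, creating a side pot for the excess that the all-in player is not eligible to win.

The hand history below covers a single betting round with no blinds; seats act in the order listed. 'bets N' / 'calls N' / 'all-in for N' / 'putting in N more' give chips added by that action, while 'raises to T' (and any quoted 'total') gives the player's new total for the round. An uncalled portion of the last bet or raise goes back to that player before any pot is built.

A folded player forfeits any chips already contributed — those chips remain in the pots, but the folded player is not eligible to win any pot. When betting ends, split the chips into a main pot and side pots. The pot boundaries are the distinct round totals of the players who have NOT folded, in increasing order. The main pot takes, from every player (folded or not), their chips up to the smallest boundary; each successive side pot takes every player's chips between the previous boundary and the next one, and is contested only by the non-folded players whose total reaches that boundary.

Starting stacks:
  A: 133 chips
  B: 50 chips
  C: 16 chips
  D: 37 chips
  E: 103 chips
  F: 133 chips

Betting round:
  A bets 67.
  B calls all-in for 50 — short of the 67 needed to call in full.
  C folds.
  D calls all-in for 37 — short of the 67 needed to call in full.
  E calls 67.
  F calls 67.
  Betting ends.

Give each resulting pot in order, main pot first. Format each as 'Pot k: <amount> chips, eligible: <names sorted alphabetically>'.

Contributions: A=67, B=50, D=37, E=67, F=67
Folded: C
Pot levels (distinct totals of non-folded players): 37, 50, 67
Layer 1-37: 37 each from A, B, D, E, F = 37*5 = 185 chips; eligible A, B, D, E, F
Layer 38-50: 13 each from A, B, E, F = 13*4 = 52 chips; eligible A, B, E, F
Layer 51-67: 17 each from A, E, F = 17*3 = 51 chips; eligible A, E, F

Pot 1: 185 chips, eligible: A, B, D, E, F
Pot 2: 52 chips, eligible: A, B, E, F
Pot 3: 51 chips, eligible: A, E, F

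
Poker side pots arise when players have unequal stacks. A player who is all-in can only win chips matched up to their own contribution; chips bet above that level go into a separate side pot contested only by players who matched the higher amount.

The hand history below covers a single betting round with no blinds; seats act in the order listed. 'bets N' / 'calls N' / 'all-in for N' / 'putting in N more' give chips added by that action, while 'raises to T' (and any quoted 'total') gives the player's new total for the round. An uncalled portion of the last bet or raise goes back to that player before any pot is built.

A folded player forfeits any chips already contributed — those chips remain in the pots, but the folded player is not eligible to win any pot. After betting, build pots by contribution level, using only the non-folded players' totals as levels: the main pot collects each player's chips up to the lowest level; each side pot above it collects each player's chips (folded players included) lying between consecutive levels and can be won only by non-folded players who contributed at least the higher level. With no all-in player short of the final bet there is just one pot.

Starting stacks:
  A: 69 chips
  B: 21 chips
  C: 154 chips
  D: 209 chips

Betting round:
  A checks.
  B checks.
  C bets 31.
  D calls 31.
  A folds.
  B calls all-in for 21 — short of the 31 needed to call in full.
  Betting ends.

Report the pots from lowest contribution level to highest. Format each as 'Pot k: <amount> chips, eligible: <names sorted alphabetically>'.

Contributions: B=21, C=31, D=31
Folded: A
Pot levels (distinct totals of non-folded players): 21, 31
Layer 1-21: 21 each from B, C, D = 21*3 = 63 chips; eligible B, C, D
Layer 22-31: 10 each from C, D = 10*2 = 20 chips; eligible C, D

Pot 1: 63 chips, eligible: B, C, D
Pot 2: 20 chips, eligible: C, D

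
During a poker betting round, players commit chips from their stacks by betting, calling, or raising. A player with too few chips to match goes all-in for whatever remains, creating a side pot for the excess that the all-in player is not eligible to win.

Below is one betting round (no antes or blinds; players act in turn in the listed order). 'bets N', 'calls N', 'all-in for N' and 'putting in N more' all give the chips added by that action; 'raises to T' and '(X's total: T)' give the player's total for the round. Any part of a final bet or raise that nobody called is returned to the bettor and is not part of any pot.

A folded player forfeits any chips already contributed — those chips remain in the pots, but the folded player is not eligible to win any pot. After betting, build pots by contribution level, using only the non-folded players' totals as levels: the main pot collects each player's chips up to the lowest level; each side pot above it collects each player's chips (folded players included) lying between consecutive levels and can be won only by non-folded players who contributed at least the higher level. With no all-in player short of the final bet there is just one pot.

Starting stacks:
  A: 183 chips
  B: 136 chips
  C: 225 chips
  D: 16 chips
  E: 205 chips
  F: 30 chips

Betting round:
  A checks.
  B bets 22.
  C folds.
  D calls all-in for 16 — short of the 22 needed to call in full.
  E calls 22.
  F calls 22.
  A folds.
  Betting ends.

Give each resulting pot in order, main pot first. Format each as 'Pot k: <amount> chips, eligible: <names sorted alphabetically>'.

Pot 1: 64 chips, eligible: B, D, E, F
Pot 2: 18 chips, eligible: B, E, F

Derivation:
Contributions: B=22, D=16, E=22, F=22
Folded: A, C
Pot levels (distinct totals of non-folded players): 16, 22
Layer 1-16: 16 each from B, D, E, F = 16*4 = 64 chips; eligible B, D, E, F
Layer 17-22: 6 each from B, E, F = 6*3 = 18 chips; eligible B, E, F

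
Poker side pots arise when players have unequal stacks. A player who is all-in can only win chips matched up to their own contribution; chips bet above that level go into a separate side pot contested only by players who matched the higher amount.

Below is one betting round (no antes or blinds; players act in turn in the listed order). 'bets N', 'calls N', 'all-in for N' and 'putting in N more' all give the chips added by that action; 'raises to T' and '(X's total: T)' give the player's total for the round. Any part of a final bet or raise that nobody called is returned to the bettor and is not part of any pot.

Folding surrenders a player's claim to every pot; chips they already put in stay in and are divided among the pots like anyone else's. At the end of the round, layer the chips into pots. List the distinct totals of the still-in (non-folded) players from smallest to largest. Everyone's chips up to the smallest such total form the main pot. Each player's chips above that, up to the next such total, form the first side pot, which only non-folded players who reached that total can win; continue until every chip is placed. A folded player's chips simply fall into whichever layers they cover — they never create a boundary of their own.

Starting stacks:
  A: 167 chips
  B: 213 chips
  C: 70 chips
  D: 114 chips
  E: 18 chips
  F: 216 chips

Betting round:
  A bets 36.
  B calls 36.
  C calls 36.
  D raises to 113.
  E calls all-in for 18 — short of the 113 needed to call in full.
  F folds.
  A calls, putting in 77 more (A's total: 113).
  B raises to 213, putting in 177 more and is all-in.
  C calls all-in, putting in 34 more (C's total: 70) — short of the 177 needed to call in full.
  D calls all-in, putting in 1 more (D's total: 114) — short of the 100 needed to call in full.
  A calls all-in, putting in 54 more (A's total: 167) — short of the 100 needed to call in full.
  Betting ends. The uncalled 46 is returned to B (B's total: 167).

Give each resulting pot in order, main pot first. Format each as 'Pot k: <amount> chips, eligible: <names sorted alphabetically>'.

Contributions (after 46 returned to B): A=167, B=167, C=70, D=114, E=18
Folded: F
Pot levels (distinct totals of non-folded players): 18, 70, 114, 167
Layer 1-18: 18 each from A, B, C, D, E = 18*5 = 90 chips; eligible A, B, C, D, E
Layer 19-70: 52 each from A, B, C, D = 52*4 = 208 chips; eligible A, B, C, D
Layer 71-114: 44 each from A, B, D = 44*3 = 132 chips; eligible A, B, D
Layer 115-167: 53 each from A, B = 53*2 = 106 chips; eligible A, B

Pot 1: 90 chips, eligible: A, B, C, D, E
Pot 2: 208 chips, eligible: A, B, C, D
Pot 3: 132 chips, eligible: A, B, D
Pot 4: 106 chips, eligible: A, B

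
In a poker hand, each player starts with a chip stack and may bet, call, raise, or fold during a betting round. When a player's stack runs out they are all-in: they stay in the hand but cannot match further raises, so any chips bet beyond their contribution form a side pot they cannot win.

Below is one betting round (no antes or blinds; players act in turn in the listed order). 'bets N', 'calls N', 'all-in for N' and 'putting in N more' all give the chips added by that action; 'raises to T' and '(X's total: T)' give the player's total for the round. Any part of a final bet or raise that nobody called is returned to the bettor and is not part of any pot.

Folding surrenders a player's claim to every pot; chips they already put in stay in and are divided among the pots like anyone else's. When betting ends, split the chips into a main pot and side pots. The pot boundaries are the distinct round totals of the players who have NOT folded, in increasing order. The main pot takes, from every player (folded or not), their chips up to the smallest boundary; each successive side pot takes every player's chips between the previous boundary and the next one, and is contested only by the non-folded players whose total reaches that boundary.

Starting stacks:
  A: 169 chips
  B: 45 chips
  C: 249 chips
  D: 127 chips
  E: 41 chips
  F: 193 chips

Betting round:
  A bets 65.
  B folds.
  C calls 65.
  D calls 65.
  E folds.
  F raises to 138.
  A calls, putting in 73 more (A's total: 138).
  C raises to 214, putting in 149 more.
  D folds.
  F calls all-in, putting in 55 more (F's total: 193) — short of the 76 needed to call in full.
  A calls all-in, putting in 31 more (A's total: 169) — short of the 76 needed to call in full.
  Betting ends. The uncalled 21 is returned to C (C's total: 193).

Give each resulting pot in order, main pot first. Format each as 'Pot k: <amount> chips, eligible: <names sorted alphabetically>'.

Contributions (after 21 returned to C): A=169, C=193, D=65, F=193
Folded: B, D, E
Pot levels (distinct totals of non-folded players): 169, 193
Layer 1-169: A 169 + C 169 + D 65 + F 169 = 572 chips; eligible A, C, F
Layer 170-193: 24 each from C, F = 24*2 = 48 chips; eligible C, F

Pot 1: 572 chips, eligible: A, C, F
Pot 2: 48 chips, eligible: C, F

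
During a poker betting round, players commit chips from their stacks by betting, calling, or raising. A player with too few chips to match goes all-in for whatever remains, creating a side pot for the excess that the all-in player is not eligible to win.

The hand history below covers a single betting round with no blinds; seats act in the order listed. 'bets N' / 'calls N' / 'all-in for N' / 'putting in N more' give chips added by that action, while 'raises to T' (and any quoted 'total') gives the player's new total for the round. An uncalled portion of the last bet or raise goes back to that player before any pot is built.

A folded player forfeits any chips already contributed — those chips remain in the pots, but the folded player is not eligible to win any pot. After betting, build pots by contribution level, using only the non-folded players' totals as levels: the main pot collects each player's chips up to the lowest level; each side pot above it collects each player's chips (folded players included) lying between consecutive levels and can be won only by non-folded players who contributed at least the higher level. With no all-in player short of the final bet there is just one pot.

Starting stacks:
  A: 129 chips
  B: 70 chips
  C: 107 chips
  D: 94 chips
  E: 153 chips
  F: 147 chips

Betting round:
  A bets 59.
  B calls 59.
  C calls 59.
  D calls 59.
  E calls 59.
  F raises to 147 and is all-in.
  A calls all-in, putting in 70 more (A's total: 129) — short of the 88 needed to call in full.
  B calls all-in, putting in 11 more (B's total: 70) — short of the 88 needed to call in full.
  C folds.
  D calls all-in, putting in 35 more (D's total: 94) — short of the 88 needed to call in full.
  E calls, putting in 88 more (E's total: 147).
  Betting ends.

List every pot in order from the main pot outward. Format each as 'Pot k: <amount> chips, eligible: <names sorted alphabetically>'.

Pot 1: 409 chips, eligible: A, B, D, E, F
Pot 2: 96 chips, eligible: A, D, E, F
Pot 3: 105 chips, eligible: A, E, F
Pot 4: 36 chips, eligible: E, F

Derivation:
Contributions: A=129, B=70, C=59, D=94, E=147, F=147
Folded: C
Pot levels (distinct totals of non-folded players): 70, 94, 129, 147
Layer 1-70: A 70 + B 70 + C 59 + D 70 + E 70 + F 70 = 409 chips; eligible A, B, D, E, F
Layer 71-94: 24 each from A, D, E, F = 24*4 = 96 chips; eligible A, D, E, F
Layer 95-129: 35 each from A, E, F = 35*3 = 105 chips; eligible A, E, F
Layer 130-147: 18 each from E, F = 18*2 = 36 chips; eligible E, F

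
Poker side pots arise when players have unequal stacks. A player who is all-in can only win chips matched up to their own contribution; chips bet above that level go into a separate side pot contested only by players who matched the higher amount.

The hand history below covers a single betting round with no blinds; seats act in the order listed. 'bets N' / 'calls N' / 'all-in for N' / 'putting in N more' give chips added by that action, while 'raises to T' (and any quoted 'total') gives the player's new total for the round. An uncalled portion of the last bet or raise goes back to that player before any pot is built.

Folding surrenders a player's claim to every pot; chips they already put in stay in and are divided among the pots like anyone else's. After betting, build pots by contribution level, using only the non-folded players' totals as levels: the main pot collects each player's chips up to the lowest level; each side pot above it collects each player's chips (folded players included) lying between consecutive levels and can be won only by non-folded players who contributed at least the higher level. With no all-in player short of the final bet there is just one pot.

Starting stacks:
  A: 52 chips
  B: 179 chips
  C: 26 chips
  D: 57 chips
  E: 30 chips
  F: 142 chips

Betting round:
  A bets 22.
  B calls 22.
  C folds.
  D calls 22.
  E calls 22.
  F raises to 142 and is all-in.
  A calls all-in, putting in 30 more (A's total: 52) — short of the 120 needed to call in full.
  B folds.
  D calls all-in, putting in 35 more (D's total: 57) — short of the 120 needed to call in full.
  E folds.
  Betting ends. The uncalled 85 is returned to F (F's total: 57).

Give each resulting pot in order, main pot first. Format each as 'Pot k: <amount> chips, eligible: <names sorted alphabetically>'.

Contributions (after 85 returned to F): A=52, B=22, D=57, E=22, F=57
Folded: B, C, E
Pot levels (distinct totals of non-folded players): 52, 57
Layer 1-52: A 52 + B 22 + D 52 + E 22 + F 52 = 200 chips; eligible A, D, F
Layer 53-57: 5 each from D, F = 5*2 = 10 chips; eligible D, F

Pot 1: 200 chips, eligible: A, D, F
Pot 2: 10 chips, eligible: D, F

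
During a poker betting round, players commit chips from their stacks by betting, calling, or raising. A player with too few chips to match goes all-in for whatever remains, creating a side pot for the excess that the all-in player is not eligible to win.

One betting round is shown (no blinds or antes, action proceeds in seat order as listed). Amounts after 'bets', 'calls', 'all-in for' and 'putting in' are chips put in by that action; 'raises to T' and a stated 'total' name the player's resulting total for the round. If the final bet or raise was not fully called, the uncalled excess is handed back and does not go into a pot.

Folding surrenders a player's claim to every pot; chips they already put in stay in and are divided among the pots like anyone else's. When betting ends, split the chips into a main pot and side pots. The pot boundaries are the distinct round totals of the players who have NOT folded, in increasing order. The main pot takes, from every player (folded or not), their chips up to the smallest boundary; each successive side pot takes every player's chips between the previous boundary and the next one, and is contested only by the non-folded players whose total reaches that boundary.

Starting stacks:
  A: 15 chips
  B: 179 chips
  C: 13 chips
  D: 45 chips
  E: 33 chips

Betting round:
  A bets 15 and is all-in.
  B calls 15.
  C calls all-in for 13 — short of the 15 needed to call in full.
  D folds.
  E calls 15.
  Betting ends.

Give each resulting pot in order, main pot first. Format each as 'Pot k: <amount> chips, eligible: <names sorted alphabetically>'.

Contributions: A=15, B=15, C=13, E=15
Folded: D
Pot levels (distinct totals of non-folded players): 13, 15
Layer 1-13: 13 each from A, B, C, E = 13*4 = 52 chips; eligible A, B, C, E
Layer 14-15: 2 each from A, B, E = 2*3 = 6 chips; eligible A, B, E

Pot 1: 52 chips, eligible: A, B, C, E
Pot 2: 6 chips, eligible: A, B, E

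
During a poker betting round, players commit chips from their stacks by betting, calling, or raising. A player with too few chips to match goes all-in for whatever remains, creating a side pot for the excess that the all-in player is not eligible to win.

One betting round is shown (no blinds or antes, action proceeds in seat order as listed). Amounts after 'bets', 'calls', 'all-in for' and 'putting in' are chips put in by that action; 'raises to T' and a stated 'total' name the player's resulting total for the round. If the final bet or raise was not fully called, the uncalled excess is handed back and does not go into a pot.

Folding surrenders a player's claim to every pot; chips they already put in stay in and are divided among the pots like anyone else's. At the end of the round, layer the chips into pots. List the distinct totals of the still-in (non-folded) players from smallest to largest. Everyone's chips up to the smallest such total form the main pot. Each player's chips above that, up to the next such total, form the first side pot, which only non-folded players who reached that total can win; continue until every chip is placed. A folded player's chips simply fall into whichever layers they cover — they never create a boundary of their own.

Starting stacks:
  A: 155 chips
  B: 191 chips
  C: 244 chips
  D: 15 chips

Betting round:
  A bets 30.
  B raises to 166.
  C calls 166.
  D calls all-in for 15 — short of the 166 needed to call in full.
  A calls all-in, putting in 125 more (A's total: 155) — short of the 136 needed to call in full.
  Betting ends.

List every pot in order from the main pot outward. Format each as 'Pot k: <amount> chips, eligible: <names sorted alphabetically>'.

Contributions: A=155, B=166, C=166, D=15
Pot levels (distinct totals of non-folded players): 15, 155, 166
Layer 1-15: 15 each from A, B, C, D = 15*4 = 60 chips; eligible A, B, C, D
Layer 16-155: 140 each from A, B, C = 140*3 = 420 chips; eligible A, B, C
Layer 156-166: 11 each from B, C = 11*2 = 22 chips; eligible B, C

Pot 1: 60 chips, eligible: A, B, C, D
Pot 2: 420 chips, eligible: A, B, C
Pot 3: 22 chips, eligible: B, C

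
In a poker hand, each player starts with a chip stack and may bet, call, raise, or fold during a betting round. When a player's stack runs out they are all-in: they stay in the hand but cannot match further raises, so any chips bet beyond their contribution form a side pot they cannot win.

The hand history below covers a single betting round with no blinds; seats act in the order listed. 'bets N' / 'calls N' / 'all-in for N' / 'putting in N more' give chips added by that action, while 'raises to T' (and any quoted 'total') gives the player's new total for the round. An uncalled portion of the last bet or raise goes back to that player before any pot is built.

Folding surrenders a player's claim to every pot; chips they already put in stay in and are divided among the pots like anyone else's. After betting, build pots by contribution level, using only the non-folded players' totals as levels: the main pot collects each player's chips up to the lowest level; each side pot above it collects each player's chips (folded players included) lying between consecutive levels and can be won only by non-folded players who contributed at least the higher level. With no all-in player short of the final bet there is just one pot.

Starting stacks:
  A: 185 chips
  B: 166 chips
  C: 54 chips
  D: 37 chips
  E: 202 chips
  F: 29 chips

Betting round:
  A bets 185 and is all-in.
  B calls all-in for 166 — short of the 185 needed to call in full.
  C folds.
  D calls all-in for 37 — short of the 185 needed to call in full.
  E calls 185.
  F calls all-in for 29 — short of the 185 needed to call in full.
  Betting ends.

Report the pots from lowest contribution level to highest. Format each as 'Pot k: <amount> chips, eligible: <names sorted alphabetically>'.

Pot 1: 145 chips, eligible: A, B, D, E, F
Pot 2: 32 chips, eligible: A, B, D, E
Pot 3: 387 chips, eligible: A, B, E
Pot 4: 38 chips, eligible: A, E

Derivation:
Contributions: A=185, B=166, D=37, E=185, F=29
Folded: C
Pot levels (distinct totals of non-folded players): 29, 37, 166, 185
Layer 1-29: 29 each from A, B, D, E, F = 29*5 = 145 chips; eligible A, B, D, E, F
Layer 30-37: 8 each from A, B, D, E = 8*4 = 32 chips; eligible A, B, D, E
Layer 38-166: 129 each from A, B, E = 129*3 = 387 chips; eligible A, B, E
Layer 167-185: 19 each from A, E = 19*2 = 38 chips; eligible A, E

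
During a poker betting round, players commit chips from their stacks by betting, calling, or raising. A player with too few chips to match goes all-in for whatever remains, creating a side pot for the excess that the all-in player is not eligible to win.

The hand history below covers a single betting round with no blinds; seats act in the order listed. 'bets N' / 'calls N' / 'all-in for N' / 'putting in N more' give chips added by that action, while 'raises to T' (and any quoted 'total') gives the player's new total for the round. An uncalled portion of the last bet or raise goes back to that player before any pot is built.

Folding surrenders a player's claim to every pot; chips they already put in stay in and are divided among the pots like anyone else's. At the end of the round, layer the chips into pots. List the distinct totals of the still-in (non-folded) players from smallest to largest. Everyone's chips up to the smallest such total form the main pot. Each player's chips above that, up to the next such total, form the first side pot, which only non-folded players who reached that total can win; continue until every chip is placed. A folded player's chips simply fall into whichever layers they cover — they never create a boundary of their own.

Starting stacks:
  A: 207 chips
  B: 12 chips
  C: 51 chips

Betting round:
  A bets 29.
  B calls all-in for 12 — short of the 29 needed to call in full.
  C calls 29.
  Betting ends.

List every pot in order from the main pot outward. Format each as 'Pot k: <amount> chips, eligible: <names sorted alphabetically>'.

Contributions: A=29, B=12, C=29
Pot levels (distinct totals of non-folded players): 12, 29
Layer 1-12: 12 each from A, B, C = 12*3 = 36 chips; eligible A, B, C
Layer 13-29: 17 each from A, C = 17*2 = 34 chips; eligible A, C

Pot 1: 36 chips, eligible: A, B, C
Pot 2: 34 chips, eligible: A, C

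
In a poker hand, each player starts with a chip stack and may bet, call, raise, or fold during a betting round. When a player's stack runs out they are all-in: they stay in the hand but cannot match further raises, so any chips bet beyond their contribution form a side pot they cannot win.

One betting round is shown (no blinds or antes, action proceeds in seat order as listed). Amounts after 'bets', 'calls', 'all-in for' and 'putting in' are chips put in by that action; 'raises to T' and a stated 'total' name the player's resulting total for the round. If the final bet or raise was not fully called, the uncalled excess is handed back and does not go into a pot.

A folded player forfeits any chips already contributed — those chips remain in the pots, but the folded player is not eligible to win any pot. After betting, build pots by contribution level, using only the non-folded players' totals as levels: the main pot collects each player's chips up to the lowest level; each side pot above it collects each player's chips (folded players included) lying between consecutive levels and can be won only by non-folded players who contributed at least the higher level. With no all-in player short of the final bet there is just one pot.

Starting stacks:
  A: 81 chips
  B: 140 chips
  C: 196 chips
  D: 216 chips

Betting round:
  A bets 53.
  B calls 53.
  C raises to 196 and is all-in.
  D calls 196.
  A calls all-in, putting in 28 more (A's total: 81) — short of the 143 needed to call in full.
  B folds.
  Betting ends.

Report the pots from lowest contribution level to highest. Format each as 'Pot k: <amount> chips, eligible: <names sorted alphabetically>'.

Contributions: A=81, B=53, C=196, D=196
Folded: B
Pot levels (distinct totals of non-folded players): 81, 196
Layer 1-81: A 81 + B 53 + C 81 + D 81 = 296 chips; eligible A, C, D
Layer 82-196: 115 each from C, D = 115*2 = 230 chips; eligible C, D

Pot 1: 296 chips, eligible: A, C, D
Pot 2: 230 chips, eligible: C, D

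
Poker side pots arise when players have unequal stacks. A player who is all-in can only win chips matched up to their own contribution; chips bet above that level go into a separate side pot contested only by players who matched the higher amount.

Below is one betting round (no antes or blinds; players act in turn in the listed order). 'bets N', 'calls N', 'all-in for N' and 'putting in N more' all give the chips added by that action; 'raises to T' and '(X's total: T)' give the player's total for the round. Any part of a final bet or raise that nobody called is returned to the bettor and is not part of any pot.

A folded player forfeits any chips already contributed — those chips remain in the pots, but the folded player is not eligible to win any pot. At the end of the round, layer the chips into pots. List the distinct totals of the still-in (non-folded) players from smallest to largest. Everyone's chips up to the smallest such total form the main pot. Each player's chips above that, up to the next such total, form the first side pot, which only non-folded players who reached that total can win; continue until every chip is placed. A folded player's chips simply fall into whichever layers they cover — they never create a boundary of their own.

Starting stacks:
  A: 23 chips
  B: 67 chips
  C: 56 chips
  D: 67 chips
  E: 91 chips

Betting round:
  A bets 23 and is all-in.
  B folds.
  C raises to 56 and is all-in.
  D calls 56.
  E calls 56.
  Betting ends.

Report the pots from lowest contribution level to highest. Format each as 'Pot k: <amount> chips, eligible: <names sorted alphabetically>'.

Pot 1: 92 chips, eligible: A, C, D, E
Pot 2: 99 chips, eligible: C, D, E

Derivation:
Contributions: A=23, C=56, D=56, E=56
Folded: B
Pot levels (distinct totals of non-folded players): 23, 56
Layer 1-23: 23 each from A, C, D, E = 23*4 = 92 chips; eligible A, C, D, E
Layer 24-56: 33 each from C, D, E = 33*3 = 99 chips; eligible C, D, E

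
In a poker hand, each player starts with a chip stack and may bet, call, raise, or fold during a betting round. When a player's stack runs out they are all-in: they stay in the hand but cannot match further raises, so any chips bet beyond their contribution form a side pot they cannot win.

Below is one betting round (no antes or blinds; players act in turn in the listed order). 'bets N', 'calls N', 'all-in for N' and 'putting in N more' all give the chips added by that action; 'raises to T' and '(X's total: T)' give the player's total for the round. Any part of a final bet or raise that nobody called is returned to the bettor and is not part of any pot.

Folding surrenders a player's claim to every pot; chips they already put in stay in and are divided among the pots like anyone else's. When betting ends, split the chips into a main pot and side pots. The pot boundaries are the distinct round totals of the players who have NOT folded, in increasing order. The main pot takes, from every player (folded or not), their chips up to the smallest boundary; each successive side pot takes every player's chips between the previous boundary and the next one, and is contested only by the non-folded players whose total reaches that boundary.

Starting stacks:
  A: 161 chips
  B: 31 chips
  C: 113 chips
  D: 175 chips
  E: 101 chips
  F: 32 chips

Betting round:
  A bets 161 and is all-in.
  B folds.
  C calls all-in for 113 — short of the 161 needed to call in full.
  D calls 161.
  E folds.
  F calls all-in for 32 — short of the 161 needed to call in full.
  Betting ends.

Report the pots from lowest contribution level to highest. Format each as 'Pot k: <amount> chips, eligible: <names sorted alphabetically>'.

Contributions: A=161, C=113, D=161, F=32
Folded: B, E
Pot levels (distinct totals of non-folded players): 32, 113, 161
Layer 1-32: 32 each from A, C, D, F = 32*4 = 128 chips; eligible A, C, D, F
Layer 33-113: 81 each from A, C, D = 81*3 = 243 chips; eligible A, C, D
Layer 114-161: 48 each from A, D = 48*2 = 96 chips; eligible A, D

Pot 1: 128 chips, eligible: A, C, D, F
Pot 2: 243 chips, eligible: A, C, D
Pot 3: 96 chips, eligible: A, D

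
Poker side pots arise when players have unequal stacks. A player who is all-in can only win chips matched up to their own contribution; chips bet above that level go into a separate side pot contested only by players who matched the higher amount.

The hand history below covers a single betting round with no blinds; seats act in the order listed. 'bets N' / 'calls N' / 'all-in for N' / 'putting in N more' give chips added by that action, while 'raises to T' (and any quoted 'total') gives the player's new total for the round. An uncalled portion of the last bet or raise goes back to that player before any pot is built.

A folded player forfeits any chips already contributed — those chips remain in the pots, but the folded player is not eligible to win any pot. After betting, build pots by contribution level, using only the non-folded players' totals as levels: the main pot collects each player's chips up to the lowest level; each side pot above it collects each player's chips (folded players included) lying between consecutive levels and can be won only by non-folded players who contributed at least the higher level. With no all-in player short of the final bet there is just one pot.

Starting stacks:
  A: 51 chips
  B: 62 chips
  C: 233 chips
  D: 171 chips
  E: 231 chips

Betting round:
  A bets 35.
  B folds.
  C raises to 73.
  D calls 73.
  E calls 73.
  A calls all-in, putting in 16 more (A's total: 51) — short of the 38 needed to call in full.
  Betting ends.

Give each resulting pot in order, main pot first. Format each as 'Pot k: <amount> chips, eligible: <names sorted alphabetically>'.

Pot 1: 204 chips, eligible: A, C, D, E
Pot 2: 66 chips, eligible: C, D, E

Derivation:
Contributions: A=51, C=73, D=73, E=73
Folded: B
Pot levels (distinct totals of non-folded players): 51, 73
Layer 1-51: 51 each from A, C, D, E = 51*4 = 204 chips; eligible A, C, D, E
Layer 52-73: 22 each from C, D, E = 22*3 = 66 chips; eligible C, D, E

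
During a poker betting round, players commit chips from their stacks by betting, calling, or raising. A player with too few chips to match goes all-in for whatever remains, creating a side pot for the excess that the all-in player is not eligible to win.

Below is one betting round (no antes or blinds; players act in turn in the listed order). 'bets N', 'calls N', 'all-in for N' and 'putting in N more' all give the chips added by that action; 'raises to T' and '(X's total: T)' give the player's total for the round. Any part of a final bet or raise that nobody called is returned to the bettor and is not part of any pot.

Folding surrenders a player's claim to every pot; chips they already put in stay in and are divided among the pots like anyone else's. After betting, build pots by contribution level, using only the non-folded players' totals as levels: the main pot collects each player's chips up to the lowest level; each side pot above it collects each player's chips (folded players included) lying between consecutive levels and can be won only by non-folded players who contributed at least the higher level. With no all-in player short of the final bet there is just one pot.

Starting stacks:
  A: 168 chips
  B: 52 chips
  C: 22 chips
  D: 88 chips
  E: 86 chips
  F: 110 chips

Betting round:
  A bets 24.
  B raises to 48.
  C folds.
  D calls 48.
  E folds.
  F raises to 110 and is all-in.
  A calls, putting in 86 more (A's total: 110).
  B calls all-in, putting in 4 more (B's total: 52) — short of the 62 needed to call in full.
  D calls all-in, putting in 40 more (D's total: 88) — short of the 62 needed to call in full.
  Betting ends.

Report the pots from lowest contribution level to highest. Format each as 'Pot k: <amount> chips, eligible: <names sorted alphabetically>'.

Contributions: A=110, B=52, D=88, F=110
Folded: C, E
Pot levels (distinct totals of non-folded players): 52, 88, 110
Layer 1-52: 52 each from A, B, D, F = 52*4 = 208 chips; eligible A, B, D, F
Layer 53-88: 36 each from A, D, F = 36*3 = 108 chips; eligible A, D, F
Layer 89-110: 22 each from A, F = 22*2 = 44 chips; eligible A, F

Pot 1: 208 chips, eligible: A, B, D, F
Pot 2: 108 chips, eligible: A, D, F
Pot 3: 44 chips, eligible: A, F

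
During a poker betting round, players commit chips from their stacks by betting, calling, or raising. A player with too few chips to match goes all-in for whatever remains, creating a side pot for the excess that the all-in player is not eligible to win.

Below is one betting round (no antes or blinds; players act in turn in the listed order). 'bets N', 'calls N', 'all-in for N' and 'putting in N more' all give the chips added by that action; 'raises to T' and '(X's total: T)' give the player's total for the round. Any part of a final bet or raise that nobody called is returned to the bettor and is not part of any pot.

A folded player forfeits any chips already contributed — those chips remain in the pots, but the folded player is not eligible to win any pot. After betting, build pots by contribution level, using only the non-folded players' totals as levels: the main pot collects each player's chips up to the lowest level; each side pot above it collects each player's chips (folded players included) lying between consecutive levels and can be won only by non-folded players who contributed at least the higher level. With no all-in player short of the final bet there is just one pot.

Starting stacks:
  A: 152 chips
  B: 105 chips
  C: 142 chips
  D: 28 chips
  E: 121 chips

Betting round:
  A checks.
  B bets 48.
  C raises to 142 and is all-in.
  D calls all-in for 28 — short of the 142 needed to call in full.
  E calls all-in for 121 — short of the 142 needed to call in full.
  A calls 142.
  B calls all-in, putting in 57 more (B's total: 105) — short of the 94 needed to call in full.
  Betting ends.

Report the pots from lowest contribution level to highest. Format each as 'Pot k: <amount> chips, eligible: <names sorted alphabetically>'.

Pot 1: 140 chips, eligible: A, B, C, D, E
Pot 2: 308 chips, eligible: A, B, C, E
Pot 3: 48 chips, eligible: A, C, E
Pot 4: 42 chips, eligible: A, C

Derivation:
Contributions: A=142, B=105, C=142, D=28, E=121
Pot levels (distinct totals of non-folded players): 28, 105, 121, 142
Layer 1-28: 28 each from A, B, C, D, E = 28*5 = 140 chips; eligible A, B, C, D, E
Layer 29-105: 77 each from A, B, C, E = 77*4 = 308 chips; eligible A, B, C, E
Layer 106-121: 16 each from A, C, E = 16*3 = 48 chips; eligible A, C, E
Layer 122-142: 21 each from A, C = 21*2 = 42 chips; eligible A, C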